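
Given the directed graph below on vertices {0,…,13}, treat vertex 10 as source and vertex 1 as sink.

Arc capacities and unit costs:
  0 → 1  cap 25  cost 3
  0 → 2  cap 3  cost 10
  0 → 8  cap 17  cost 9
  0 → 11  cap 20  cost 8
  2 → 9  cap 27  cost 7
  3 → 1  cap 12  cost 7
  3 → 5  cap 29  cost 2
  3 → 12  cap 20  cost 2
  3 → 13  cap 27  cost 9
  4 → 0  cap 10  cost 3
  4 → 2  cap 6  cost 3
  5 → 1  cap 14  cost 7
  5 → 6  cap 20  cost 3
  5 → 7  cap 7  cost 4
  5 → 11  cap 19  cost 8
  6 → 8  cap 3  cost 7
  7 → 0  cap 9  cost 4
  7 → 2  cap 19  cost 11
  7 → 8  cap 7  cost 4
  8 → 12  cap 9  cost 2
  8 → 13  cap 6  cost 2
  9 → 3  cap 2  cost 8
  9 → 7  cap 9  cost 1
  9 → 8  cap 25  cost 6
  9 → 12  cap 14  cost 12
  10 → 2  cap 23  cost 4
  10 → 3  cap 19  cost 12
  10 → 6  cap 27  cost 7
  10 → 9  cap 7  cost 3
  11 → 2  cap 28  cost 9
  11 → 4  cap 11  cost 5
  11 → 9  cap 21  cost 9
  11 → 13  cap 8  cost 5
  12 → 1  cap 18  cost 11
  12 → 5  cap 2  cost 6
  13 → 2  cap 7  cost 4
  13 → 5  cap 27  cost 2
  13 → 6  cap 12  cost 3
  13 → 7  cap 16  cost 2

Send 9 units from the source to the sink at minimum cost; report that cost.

shortest-cost path #1: 10→9→7→0→1 push 7 @ unit cost 11 (adds 77)
shortest-cost path #2: 10→3→1 push 2 @ unit cost 19 (adds 38)
total cost = 115

Minimum cost for 9 units: 115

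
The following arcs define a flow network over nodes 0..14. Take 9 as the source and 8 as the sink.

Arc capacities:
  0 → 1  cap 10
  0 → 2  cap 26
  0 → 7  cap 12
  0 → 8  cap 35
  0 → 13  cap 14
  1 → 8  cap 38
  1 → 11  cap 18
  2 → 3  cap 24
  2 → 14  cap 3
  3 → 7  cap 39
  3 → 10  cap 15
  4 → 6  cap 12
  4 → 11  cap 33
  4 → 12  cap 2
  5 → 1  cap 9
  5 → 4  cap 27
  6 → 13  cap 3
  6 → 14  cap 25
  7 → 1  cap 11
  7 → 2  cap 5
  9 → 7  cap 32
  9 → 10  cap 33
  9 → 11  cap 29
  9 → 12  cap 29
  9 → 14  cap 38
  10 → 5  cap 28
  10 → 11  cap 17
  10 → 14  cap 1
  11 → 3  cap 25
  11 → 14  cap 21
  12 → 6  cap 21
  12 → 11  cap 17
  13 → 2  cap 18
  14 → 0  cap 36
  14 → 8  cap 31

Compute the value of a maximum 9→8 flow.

augment #1: 9→14→8 bottleneck 31, total now 31
augment #2: 9→7→1→8 bottleneck 11, total now 42
augment #3: 9→14→0→8 bottleneck 7, total now 49
augment #4: 9→10→5→1→8 bottleneck 9, total now 58
augment #5: 9→10→14→0→8 bottleneck 1, total now 59
augment #6: 9→11→14→0→8 bottleneck 21, total now 80
augment #7: 9→7→2→14→0→8 bottleneck 3, total now 83
augment #8: 9→12→6→14→0→8 bottleneck 3, total now 86
augment #9: 9→12→6→14→0→1→8 bottleneck 1, total now 87

Maximum flow value: 87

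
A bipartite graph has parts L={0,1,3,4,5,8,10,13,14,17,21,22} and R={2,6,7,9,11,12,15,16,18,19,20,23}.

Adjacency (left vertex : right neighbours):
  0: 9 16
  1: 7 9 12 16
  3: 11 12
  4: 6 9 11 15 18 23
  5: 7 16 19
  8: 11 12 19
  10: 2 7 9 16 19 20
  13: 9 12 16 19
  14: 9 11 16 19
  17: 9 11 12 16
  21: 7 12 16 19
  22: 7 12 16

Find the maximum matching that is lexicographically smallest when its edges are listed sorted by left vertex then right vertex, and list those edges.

Lex-smallest maximum matching: {(0,9), (1,7), (3,11), (4,6), (5,16), (8,12), (10,2), (13,19)}

|M| = 8 (so the lex-smallest maximum matching has 8 edges)
process left vertices in ascending order; for each, take the smallest-labelled available neighbour that still permits 8 edges overall, or leave it unmatched if none does
lex-smallest matching: {0-9, 1-7, 3-11, 4-6, 5-16, 8-12, 10-2, 13-19}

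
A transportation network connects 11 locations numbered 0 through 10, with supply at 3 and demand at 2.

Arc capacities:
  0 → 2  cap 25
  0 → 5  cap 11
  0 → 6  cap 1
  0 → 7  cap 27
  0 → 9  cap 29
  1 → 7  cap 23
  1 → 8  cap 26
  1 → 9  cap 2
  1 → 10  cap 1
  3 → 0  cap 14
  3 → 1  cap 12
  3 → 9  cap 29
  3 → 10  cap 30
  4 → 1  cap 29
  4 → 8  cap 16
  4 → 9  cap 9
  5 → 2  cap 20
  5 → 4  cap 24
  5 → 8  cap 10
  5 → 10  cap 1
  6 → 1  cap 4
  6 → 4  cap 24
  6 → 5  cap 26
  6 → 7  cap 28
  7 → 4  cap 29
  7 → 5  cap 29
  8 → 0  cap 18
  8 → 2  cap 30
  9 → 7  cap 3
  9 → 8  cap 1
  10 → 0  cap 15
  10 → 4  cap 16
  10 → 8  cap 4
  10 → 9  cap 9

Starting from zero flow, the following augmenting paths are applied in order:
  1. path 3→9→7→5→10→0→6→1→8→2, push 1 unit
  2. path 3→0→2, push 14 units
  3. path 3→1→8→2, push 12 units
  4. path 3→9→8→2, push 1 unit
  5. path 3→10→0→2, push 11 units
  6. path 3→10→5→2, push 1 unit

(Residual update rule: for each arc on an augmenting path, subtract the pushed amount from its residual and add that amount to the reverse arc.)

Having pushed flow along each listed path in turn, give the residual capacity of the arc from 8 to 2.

after path 1 (3→9→7→5→10→0→6→1→8→2, push 1): res(8,2)=29
after path 2 (3→0→2, push 14): res(8,2)=29
after path 3 (3→1→8→2, push 12): res(8,2)=17
after path 4 (3→9→8→2, push 1): res(8,2)=16
after path 5 (3→10→0→2, push 11): res(8,2)=16
after path 6 (3→10→5→2, push 1): res(8,2)=16

Residual capacity of (8,2): 16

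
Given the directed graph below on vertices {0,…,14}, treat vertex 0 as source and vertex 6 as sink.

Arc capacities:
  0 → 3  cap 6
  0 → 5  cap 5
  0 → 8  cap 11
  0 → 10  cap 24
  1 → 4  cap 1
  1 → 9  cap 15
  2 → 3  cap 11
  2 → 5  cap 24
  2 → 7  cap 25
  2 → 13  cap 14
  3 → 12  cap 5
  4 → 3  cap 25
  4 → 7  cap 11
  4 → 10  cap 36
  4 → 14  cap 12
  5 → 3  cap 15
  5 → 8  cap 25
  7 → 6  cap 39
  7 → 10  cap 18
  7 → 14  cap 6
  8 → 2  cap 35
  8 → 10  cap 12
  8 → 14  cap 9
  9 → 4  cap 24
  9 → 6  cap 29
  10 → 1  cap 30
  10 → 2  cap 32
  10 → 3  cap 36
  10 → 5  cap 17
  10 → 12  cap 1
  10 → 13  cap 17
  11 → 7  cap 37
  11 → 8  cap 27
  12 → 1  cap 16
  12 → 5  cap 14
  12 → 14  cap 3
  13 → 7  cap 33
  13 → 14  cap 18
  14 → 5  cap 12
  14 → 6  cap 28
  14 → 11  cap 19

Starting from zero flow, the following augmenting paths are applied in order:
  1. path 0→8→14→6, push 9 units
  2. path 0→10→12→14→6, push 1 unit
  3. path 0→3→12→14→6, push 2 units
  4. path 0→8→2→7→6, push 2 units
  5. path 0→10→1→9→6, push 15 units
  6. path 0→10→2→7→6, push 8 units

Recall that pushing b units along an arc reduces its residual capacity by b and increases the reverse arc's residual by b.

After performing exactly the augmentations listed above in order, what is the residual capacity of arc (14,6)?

Residual capacity of (14,6): 16

after path 1 (0→8→14→6, push 9): res(14,6)=19
after path 2 (0→10→12→14→6, push 1): res(14,6)=18
after path 3 (0→3→12→14→6, push 2): res(14,6)=16
after path 4 (0→8→2→7→6, push 2): res(14,6)=16
after path 5 (0→10→1→9→6, push 15): res(14,6)=16
after path 6 (0→10→2→7→6, push 8): res(14,6)=16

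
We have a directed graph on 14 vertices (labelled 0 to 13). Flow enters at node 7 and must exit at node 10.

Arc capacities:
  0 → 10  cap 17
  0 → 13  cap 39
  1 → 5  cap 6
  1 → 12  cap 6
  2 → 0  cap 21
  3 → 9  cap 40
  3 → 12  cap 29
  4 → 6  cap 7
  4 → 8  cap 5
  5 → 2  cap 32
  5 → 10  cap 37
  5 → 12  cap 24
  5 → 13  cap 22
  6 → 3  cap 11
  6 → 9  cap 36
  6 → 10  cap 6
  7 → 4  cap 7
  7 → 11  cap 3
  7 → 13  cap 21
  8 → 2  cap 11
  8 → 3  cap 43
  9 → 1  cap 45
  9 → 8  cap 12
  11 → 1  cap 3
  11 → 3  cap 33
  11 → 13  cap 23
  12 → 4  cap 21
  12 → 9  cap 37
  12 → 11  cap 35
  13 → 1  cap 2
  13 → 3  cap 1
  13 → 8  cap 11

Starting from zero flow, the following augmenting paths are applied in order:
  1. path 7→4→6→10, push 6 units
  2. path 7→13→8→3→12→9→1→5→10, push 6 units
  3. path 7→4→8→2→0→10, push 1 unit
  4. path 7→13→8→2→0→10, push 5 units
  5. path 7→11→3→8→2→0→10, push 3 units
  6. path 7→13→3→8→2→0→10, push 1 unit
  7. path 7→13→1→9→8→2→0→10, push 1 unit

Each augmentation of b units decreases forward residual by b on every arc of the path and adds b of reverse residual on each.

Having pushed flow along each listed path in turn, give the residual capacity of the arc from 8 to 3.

after path 1 (7→4→6→10, push 6): res(8,3)=43
after path 2 (7→13→8→3→12→9→1→5→10, push 6): res(8,3)=37
after path 3 (7→4→8→2→0→10, push 1): res(8,3)=37
after path 4 (7→13→8→2→0→10, push 5): res(8,3)=37
after path 5 (7→11→3→8→2→0→10, push 3): res(8,3)=40
after path 6 (7→13→3→8→2→0→10, push 1): res(8,3)=41
after path 7 (7→13→1→9→8→2→0→10, push 1): res(8,3)=41

Residual capacity of (8,3): 41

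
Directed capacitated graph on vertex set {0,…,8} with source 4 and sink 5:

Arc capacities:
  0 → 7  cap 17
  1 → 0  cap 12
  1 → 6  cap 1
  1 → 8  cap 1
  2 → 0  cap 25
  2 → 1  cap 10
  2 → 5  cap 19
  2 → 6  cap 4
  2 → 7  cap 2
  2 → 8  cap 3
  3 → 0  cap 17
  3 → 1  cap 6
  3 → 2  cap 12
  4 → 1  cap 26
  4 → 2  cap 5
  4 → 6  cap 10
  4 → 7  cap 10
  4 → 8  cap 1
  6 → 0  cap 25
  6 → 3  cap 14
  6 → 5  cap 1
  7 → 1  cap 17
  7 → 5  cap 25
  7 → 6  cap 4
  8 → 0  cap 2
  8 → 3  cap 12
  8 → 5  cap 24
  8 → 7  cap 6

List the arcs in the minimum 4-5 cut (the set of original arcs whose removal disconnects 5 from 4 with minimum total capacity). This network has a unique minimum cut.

augment #1: 4→2→5 push 5
augment #2: 4→6→5 push 1
augment #3: 4→7→5 push 10
augment #4: 4→8→5 push 1
augment #5: 4→1→8→5 push 1
augment #6: 4→1→0→7→5 push 12
augment #7: 4→6→0→7→5 push 3
augment #8: 4→6→3→2→5 push 6
augment #9: 4→1→6→3→2→5 push 1
max flow = 40; residual-reachable set from 4 gives S-side
cut edges (S→T): {(1,0), (1,6), (1,8), (4,2), (4,6), (4,7), (4,8)} total cap 40

Min-cut arcs: {(1,0), (1,6), (1,8), (4,2), (4,6), (4,7), (4,8)} (total capacity 40)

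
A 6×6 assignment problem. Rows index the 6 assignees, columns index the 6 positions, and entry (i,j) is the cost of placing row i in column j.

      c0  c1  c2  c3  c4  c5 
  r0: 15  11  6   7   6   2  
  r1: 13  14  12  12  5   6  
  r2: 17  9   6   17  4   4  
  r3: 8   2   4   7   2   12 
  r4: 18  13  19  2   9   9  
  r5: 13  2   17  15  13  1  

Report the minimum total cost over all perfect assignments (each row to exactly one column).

Minimum assignment cost: 25

optimal assignment: row0→col5 (cost 2), row1→col4 (cost 5), row2→col2 (cost 6), row3→col0 (cost 8), row4→col3 (cost 2), row5→col1 (cost 2)
total = 2 + 5 + 6 + 8 + 2 + 2 = 25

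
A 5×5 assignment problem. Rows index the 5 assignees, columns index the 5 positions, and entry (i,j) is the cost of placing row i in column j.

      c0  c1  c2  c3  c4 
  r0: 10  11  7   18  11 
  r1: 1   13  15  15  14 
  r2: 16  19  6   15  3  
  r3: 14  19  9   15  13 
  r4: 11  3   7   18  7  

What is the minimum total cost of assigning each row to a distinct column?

Minimum assignment cost: 29

optimal assignment: row0→col2 (cost 7), row1→col0 (cost 1), row2→col4 (cost 3), row3→col3 (cost 15), row4→col1 (cost 3)
total = 7 + 1 + 3 + 15 + 3 = 29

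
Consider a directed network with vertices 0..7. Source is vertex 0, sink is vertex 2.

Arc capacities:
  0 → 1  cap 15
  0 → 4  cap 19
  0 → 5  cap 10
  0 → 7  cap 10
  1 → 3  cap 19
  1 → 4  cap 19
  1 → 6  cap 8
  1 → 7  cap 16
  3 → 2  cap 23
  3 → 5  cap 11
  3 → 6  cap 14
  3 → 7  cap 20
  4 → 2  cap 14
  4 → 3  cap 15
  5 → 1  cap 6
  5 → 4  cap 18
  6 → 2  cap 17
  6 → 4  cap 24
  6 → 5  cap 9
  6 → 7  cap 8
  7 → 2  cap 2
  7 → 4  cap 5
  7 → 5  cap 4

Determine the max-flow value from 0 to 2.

augment #1: 0→4→2 bottleneck 14, total now 14
augment #2: 0→7→2 bottleneck 2, total now 16
augment #3: 0→1→3→2 bottleneck 15, total now 31
augment #4: 0→4→3→2 bottleneck 5, total now 36
augment #5: 0→5→1→3→2 bottleneck 3, total now 39
augment #6: 0→5→1→6→2 bottleneck 3, total now 42
augment #7: 0→5→4→3→6→2 bottleneck 4, total now 46
augment #8: 0→7→4→3→6→2 bottleneck 5, total now 51
augment #9: 0→7→5→4→3→6→2 bottleneck 1, total now 52

Maximum flow value: 52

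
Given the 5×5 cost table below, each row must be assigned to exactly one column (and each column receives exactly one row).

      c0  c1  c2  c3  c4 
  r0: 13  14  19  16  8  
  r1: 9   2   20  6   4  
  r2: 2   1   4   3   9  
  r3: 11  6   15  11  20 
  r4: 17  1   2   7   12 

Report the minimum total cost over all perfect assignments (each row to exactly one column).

optimal assignment: row0→col4 (cost 8), row1→col3 (cost 6), row2→col0 (cost 2), row3→col1 (cost 6), row4→col2 (cost 2)
total = 8 + 6 + 2 + 6 + 2 = 24

Minimum assignment cost: 24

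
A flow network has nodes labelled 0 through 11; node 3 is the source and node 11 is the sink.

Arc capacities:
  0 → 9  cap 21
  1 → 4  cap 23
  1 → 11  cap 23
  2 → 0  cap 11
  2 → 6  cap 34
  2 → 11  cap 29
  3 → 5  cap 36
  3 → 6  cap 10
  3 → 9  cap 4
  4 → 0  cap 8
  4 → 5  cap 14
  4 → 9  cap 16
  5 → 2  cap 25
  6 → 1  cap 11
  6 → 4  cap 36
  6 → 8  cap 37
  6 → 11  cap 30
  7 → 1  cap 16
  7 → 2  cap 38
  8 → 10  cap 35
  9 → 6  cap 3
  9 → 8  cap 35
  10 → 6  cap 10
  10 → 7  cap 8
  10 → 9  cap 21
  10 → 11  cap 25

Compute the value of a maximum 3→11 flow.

augment #1: 3→6→11 bottleneck 10, total now 10
augment #2: 3→5→2→11 bottleneck 25, total now 35
augment #3: 3→9→6→11 bottleneck 3, total now 38
augment #4: 3→9→8→10→11 bottleneck 1, total now 39

Maximum flow value: 39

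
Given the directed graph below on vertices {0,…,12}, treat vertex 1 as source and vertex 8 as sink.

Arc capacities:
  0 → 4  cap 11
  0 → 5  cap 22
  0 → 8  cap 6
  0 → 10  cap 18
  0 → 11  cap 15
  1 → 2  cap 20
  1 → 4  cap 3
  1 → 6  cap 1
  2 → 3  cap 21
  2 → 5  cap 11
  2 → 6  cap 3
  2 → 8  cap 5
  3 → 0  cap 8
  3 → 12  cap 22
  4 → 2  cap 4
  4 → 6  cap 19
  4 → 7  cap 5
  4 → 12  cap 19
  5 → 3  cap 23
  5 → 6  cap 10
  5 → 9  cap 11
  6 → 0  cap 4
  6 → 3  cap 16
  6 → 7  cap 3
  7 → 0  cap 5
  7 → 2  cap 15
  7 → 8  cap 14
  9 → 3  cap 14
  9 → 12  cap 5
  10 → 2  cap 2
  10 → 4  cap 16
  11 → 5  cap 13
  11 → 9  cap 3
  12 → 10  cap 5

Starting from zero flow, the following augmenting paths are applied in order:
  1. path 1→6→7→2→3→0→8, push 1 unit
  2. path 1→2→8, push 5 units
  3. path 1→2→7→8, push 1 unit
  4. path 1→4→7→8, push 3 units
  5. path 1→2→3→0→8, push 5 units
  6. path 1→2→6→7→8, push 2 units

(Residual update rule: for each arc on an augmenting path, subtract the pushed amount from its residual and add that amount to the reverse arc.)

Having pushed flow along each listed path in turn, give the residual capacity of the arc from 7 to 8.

Residual capacity of (7,8): 8

after path 1 (1→6→7→2→3→0→8, push 1): res(7,8)=14
after path 2 (1→2→8, push 5): res(7,8)=14
after path 3 (1→2→7→8, push 1): res(7,8)=13
after path 4 (1→4→7→8, push 3): res(7,8)=10
after path 5 (1→2→3→0→8, push 5): res(7,8)=10
after path 6 (1→2→6→7→8, push 2): res(7,8)=8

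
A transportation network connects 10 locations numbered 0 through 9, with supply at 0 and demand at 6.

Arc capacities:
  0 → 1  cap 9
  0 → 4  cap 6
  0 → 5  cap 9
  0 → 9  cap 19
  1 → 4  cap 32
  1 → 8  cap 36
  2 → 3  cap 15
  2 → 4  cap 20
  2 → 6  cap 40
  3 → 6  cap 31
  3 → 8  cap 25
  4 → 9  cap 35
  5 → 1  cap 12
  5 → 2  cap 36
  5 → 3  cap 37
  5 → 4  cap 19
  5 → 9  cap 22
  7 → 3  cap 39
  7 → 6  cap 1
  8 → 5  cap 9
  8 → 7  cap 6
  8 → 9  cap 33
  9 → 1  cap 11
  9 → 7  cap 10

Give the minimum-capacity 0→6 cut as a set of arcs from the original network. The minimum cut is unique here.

augment #1: 0→5→2→6 push 9
augment #2: 0→9→7→6 push 1
augment #3: 0→9→7→3→6 push 9
augment #4: 0→1→8→5→2→6 push 9
augment #5: 0→9→1→8→7→3→6 push 6
max flow = 34; residual-reachable set from 0 gives S-side
cut edges (S→T): {(0,5), (8,5), (8,7), (9,7)} total cap 34

Min-cut arcs: {(0,5), (8,5), (8,7), (9,7)} (total capacity 34)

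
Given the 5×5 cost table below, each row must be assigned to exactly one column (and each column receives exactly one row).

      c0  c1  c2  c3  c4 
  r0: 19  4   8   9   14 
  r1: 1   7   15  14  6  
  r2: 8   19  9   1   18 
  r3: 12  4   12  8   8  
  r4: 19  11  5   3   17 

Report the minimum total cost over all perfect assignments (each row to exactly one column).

Minimum assignment cost: 19

optimal assignment: row0→col1 (cost 4), row1→col0 (cost 1), row2→col3 (cost 1), row3→col4 (cost 8), row4→col2 (cost 5)
total = 4 + 1 + 1 + 8 + 5 = 19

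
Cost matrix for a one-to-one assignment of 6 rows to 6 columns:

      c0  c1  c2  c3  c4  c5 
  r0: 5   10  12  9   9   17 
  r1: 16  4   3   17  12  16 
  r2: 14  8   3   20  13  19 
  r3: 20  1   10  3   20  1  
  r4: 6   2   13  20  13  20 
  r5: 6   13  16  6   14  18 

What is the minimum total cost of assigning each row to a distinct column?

Minimum assignment cost: 29

one of 2 optimal assignments: row0→col0 (cost 5), row1→col4 (cost 12), row2→col2 (cost 3), row3→col5 (cost 1), row4→col1 (cost 2), row5→col3 (cost 6)
total = 5 + 12 + 3 + 1 + 2 + 6 = 29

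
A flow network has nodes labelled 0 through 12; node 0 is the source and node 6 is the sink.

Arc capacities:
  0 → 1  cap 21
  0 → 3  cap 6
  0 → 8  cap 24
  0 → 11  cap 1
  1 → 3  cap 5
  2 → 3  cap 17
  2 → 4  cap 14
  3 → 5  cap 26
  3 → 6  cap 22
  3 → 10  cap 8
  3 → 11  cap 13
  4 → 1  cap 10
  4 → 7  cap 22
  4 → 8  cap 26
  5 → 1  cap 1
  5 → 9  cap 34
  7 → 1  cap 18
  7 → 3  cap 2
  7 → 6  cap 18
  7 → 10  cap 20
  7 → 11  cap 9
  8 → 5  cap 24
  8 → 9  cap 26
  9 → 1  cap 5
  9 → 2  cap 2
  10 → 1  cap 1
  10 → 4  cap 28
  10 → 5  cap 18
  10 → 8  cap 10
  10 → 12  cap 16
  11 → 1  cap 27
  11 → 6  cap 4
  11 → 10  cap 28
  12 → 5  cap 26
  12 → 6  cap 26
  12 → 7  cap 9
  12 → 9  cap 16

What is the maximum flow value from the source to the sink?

augment #1: 0→3→6 bottleneck 6, total now 6
augment #2: 0→11→6 bottleneck 1, total now 7
augment #3: 0→1→3→6 bottleneck 5, total now 12
augment #4: 0→8→9→2→3→6 bottleneck 2, total now 14

Maximum flow value: 14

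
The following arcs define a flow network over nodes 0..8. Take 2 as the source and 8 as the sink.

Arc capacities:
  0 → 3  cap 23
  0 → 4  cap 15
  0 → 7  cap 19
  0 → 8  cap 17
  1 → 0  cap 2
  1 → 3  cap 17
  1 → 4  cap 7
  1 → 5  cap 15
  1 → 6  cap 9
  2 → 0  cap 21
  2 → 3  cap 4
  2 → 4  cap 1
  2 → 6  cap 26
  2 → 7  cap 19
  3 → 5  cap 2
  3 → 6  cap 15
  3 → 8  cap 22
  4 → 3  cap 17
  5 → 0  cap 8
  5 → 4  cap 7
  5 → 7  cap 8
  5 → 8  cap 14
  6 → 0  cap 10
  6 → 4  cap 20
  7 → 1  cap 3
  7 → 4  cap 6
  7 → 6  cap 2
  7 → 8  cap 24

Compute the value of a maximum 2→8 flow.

augment #1: 2→0→8 bottleneck 17, total now 17
augment #2: 2→3→8 bottleneck 4, total now 21
augment #3: 2→7→8 bottleneck 19, total now 40
augment #4: 2→0→3→8 bottleneck 4, total now 44
augment #5: 2→4→3→8 bottleneck 1, total now 45
augment #6: 2→6→0→3→8 bottleneck 10, total now 55
augment #7: 2→6→4→3→8 bottleneck 3, total now 58
augment #8: 2→6→4→3→5→8 bottleneck 2, total now 60
augment #9: 2→6→4→3→0→7→8 bottleneck 5, total now 65
augment #10: 2→6→4→3→0→7→1→5→8 bottleneck 3, total now 68

Maximum flow value: 68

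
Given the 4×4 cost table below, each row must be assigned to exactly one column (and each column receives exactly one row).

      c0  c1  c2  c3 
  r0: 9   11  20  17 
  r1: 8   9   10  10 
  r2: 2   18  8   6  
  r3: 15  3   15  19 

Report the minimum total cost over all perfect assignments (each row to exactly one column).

Minimum assignment cost: 28

optimal assignment: row0→col0 (cost 9), row1→col2 (cost 10), row2→col3 (cost 6), row3→col1 (cost 3)
total = 9 + 10 + 6 + 3 = 28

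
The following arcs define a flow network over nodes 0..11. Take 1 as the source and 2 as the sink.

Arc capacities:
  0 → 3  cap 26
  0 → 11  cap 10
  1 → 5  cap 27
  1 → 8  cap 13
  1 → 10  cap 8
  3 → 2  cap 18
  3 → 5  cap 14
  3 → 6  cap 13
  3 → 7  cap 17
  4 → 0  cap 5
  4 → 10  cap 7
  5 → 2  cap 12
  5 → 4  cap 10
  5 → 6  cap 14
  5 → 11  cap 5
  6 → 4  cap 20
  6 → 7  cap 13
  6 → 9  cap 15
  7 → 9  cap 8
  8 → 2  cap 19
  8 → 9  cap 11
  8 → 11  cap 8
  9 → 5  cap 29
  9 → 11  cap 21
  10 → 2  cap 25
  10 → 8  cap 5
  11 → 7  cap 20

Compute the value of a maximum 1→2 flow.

Maximum flow value: 45

augment #1: 1→5→2 bottleneck 12, total now 12
augment #2: 1→8→2 bottleneck 13, total now 25
augment #3: 1→10→2 bottleneck 8, total now 33
augment #4: 1→5→4→10→2 bottleneck 7, total now 40
augment #5: 1→5→4→0→3→2 bottleneck 3, total now 43
augment #6: 1→5→6→4→0→3→2 bottleneck 2, total now 45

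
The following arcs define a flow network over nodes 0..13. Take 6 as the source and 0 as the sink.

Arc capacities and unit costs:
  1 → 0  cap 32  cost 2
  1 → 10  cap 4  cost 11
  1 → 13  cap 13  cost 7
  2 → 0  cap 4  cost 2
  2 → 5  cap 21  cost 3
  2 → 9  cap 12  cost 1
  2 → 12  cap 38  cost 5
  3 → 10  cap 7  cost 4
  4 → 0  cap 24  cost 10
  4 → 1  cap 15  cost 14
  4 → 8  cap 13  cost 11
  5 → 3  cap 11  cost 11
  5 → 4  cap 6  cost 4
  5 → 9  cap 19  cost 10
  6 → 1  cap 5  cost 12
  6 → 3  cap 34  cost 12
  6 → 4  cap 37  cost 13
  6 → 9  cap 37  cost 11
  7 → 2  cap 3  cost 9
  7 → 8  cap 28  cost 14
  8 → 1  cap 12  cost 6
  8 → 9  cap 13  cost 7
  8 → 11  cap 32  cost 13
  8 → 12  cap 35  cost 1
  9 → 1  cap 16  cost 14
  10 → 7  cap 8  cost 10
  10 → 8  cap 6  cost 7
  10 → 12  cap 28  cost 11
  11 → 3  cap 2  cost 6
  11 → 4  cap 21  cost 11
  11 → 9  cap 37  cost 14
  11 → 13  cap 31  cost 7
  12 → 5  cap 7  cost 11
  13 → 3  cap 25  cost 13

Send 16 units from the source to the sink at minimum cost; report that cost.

Minimum cost for 16 units: 323

shortest-cost path #1: 6→1→0 push 5 @ unit cost 14 (adds 70)
shortest-cost path #2: 6→4→0 push 11 @ unit cost 23 (adds 253)
total cost = 323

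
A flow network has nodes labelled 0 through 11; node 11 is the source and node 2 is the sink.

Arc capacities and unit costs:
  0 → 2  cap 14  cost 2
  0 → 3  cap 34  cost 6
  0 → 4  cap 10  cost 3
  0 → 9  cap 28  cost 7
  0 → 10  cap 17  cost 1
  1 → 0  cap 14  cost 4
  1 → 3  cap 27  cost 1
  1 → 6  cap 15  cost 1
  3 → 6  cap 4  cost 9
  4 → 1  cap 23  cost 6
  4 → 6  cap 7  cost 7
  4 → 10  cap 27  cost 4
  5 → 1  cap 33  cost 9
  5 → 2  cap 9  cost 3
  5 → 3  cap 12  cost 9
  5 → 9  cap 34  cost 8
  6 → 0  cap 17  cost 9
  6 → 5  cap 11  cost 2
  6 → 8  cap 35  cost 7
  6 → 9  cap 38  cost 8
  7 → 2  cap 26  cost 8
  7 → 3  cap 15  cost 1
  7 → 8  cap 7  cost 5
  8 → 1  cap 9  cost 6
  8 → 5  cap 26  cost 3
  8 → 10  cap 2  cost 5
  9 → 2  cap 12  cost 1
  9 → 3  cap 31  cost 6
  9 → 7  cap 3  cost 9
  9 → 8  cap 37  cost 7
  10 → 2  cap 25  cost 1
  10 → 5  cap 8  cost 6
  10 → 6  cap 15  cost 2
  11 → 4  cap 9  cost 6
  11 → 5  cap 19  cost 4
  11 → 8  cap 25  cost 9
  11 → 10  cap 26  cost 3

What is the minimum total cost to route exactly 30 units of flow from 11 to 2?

Minimum cost for 30 units: 135

shortest-cost path #1: 11→10→2 push 25 @ unit cost 4 (adds 100)
shortest-cost path #2: 11→5→2 push 5 @ unit cost 7 (adds 35)
total cost = 135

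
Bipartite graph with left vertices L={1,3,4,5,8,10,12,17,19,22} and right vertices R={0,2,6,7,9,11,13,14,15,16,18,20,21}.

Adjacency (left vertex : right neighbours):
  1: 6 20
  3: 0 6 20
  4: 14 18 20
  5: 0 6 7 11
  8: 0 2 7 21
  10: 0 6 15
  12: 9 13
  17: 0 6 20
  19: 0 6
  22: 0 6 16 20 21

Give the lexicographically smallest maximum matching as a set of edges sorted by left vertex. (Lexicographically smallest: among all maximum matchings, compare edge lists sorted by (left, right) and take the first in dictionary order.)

Lex-smallest maximum matching: {(1,6), (3,0), (4,14), (5,7), (8,2), (10,15), (12,9), (17,20), (22,16)}

|M| = 9 (so the lex-smallest maximum matching has 9 edges)
process left vertices in ascending order; for each, take the smallest-labelled available neighbour that still permits 9 edges overall, or leave it unmatched if none does
lex-smallest matching: {1-6, 3-0, 4-14, 5-7, 8-2, 10-15, 12-9, 17-20, 22-16}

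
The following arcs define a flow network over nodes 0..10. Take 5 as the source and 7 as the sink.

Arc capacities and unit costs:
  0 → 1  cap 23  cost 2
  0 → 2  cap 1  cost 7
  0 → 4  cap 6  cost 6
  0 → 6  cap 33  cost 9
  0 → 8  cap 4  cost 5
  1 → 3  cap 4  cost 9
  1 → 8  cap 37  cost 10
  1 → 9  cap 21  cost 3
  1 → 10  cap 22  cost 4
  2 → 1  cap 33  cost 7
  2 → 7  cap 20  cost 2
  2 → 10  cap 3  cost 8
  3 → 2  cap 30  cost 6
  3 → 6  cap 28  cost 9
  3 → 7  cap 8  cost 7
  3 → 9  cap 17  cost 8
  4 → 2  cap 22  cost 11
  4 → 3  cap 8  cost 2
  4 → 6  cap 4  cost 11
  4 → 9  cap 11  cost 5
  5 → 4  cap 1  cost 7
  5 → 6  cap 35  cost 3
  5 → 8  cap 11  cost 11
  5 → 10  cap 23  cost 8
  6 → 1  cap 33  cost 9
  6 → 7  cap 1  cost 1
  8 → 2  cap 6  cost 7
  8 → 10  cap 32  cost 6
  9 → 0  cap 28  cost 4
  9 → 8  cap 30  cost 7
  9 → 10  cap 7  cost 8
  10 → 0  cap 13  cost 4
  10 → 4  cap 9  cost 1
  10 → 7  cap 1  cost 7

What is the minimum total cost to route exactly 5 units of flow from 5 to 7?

Minimum cost for 5 units: 71

shortest-cost path #1: 5→6→7 push 1 @ unit cost 4 (adds 4)
shortest-cost path #2: 5→10→7 push 1 @ unit cost 15 (adds 15)
shortest-cost path #3: 5→4→3→7 push 1 @ unit cost 16 (adds 16)
shortest-cost path #4: 5→10→4→3→7 push 2 @ unit cost 18 (adds 36)
total cost = 71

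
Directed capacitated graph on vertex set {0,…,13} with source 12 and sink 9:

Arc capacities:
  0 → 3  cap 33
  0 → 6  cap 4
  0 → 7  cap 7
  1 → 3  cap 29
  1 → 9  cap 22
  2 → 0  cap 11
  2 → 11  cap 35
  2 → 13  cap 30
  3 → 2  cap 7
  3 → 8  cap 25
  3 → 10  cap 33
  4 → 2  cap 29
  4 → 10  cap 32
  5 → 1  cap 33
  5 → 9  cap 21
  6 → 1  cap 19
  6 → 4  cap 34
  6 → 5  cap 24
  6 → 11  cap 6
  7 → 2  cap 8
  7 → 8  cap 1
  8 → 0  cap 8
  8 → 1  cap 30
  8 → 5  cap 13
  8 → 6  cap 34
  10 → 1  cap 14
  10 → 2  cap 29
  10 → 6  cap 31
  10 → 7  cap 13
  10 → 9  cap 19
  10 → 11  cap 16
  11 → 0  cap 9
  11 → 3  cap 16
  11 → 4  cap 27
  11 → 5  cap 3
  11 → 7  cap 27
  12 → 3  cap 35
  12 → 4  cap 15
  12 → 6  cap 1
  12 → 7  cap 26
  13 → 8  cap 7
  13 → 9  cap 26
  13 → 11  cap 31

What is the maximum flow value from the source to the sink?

Maximum flow value: 60

augment #1: 12→3→10→9 bottleneck 19, total now 19
augment #2: 12→6→1→9 bottleneck 1, total now 20
augment #3: 12→3→2→13→9 bottleneck 7, total now 27
augment #4: 12→3→8→1→9 bottleneck 9, total now 36
augment #5: 12→4→2→13→9 bottleneck 15, total now 51
augment #6: 12→7→2→13→9 bottleneck 4, total now 55
augment #7: 12→7→8→1→9 bottleneck 1, total now 56
augment #8: 12→7→2→11→5→9 bottleneck 3, total now 59
augment #9: 12→7→2→0→6→1→9 bottleneck 1, total now 60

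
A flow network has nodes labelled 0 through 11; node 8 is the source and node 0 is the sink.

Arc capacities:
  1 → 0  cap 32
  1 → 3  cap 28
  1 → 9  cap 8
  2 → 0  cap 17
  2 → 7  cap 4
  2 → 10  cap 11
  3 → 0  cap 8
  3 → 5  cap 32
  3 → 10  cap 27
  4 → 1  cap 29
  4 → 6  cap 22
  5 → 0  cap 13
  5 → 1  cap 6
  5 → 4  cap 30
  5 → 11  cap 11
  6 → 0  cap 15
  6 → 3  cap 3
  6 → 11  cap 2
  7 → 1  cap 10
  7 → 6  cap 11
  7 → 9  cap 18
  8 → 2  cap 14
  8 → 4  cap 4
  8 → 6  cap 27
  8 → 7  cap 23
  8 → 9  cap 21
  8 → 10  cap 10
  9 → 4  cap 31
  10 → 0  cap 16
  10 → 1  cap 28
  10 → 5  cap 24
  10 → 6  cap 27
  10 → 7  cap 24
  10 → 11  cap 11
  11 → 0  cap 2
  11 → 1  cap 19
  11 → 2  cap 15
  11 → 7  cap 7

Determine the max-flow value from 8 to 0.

Maximum flow value: 83

augment #1: 8→2→0 bottleneck 14, total now 14
augment #2: 8→6→0 bottleneck 15, total now 29
augment #3: 8→10→0 bottleneck 10, total now 39
augment #4: 8→4→1→0 bottleneck 4, total now 43
augment #5: 8→6→3→0 bottleneck 3, total now 46
augment #6: 8→6→11→0 bottleneck 2, total now 48
augment #7: 8→7→1→0 bottleneck 10, total now 58
augment #8: 8→9→4→1→0 bottleneck 18, total now 76
augment #9: 8→9→4→1→3→0 bottleneck 3, total now 79
augment #10: 8→7→9→4→1→3→0 bottleneck 2, total now 81
augment #11: 8→7→9→4→1→3→5→0 bottleneck 2, total now 83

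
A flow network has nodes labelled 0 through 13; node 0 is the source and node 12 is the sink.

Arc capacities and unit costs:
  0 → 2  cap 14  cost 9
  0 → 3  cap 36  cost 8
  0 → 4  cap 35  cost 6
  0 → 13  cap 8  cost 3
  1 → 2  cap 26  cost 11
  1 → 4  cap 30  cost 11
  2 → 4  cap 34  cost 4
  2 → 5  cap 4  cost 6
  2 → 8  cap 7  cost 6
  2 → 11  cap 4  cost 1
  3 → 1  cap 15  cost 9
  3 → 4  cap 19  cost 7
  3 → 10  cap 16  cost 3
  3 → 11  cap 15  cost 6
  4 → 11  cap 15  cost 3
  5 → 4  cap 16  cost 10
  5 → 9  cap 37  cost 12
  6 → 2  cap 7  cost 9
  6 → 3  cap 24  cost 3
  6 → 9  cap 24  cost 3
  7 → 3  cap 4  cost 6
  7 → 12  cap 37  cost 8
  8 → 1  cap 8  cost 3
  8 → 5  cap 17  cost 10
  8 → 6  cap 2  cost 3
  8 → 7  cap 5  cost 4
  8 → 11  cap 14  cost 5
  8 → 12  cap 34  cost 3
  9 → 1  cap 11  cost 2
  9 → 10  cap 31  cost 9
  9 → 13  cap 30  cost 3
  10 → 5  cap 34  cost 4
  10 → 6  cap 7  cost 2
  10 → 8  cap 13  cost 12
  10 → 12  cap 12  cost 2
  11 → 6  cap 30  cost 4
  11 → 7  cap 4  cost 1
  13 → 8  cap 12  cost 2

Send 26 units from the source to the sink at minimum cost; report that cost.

shortest-cost path #1: 0→13→8→12 push 8 @ unit cost 8 (adds 64)
shortest-cost path #2: 0→3→10→12 push 12 @ unit cost 13 (adds 156)
shortest-cost path #3: 0→2→8→12 push 6 @ unit cost 18 (adds 108)
total cost = 328

Minimum cost for 26 units: 328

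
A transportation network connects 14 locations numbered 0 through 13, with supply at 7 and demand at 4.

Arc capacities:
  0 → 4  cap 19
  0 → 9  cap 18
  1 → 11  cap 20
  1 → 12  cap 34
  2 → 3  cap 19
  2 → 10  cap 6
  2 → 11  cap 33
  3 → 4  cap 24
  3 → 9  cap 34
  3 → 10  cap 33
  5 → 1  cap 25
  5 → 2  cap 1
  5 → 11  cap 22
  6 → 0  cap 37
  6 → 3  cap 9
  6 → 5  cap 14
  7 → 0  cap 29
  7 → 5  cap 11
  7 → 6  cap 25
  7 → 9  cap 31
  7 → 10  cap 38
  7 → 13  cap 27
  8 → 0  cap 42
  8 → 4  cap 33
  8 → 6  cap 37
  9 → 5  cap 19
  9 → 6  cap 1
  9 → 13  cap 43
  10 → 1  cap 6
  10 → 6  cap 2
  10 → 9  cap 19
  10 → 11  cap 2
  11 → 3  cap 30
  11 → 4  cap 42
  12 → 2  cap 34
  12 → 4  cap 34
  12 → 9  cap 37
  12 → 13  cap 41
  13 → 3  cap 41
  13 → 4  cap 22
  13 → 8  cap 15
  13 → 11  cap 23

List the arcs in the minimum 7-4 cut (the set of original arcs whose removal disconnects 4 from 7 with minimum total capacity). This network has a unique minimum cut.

augment #1: 7→0→4 push 19
augment #2: 7→13→4 push 22
augment #3: 7→5→11→4 push 11
augment #4: 7→6→3→4 push 9
augment #5: 7→10→11→4 push 2
augment #6: 7→13→3→4 push 5
augment #7: 7→6→5→11→4 push 11
augment #8: 7→9→13→3→4 push 10
augment #9: 7→9→13→8→4 push 15
augment #10: 7→9→13→11→4 push 6
augment #11: 7→10→1→11→4 push 6
augment #12: 7→0→9→13→11→4 push 6
augment #13: 7→6→5→1→12→4 push 3
augment #14: 7→0→9→5→1→12→4 push 4
augment #15: 7→10→9→5→1→12→4 push 15
augment #16: 7→10→9→13→11→1→12→4 push 4
augment #17: 7→6→0→9→13→11→1→12→4 push 2
max flow = 150; residual-reachable set from 7 gives S-side
cut edges (S→T): {(0,4), (6,3), (6,5), (7,5), (7,13), (9,5), (9,13), (10,1), (10,11)} total cap 150

Min-cut arcs: {(0,4), (6,3), (6,5), (7,5), (7,13), (9,5), (9,13), (10,1), (10,11)} (total capacity 150)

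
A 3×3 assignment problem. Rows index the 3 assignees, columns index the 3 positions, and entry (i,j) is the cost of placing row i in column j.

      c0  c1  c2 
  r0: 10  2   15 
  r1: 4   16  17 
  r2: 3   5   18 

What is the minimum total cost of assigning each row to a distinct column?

Minimum assignment cost: 22

optimal assignment: row0→col1 (cost 2), row1→col2 (cost 17), row2→col0 (cost 3)
total = 2 + 17 + 3 = 22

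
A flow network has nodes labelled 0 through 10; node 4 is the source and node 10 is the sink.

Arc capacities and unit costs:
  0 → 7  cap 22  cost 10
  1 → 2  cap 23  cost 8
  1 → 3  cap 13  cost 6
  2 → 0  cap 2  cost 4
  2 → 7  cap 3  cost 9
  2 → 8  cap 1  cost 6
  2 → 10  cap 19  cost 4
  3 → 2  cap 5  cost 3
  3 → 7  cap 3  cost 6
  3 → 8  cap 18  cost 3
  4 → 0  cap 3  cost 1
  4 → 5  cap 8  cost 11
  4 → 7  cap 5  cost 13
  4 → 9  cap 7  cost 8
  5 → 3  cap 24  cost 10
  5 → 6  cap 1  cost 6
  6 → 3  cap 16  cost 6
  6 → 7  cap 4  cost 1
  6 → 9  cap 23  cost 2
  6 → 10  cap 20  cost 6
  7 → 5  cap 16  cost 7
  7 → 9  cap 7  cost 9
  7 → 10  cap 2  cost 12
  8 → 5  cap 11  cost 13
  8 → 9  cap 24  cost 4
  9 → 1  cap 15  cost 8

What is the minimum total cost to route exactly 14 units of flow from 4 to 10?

shortest-cost path #1: 4→5→6→10 push 1 @ unit cost 23 (adds 23)
shortest-cost path #2: 4→0→7→10 push 2 @ unit cost 23 (adds 46)
shortest-cost path #3: 4→9→1→2→10 push 7 @ unit cost 28 (adds 196)
shortest-cost path #4: 4→5→3→2→10 push 4 @ unit cost 28 (adds 112)
total cost = 377

Minimum cost for 14 units: 377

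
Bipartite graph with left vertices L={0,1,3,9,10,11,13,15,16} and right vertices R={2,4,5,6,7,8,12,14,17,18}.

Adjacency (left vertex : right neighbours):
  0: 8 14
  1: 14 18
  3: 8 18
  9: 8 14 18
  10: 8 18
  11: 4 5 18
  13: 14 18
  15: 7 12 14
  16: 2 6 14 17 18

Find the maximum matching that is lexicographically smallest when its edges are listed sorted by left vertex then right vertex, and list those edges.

Lex-smallest maximum matching: {(0,8), (1,14), (3,18), (11,4), (15,7), (16,2)}

|M| = 6 (so the lex-smallest maximum matching has 6 edges)
process left vertices in ascending order; for each, take the smallest-labelled available neighbour that still permits 6 edges overall, or leave it unmatched if none does
lex-smallest matching: {0-8, 1-14, 3-18, 11-4, 15-7, 16-2}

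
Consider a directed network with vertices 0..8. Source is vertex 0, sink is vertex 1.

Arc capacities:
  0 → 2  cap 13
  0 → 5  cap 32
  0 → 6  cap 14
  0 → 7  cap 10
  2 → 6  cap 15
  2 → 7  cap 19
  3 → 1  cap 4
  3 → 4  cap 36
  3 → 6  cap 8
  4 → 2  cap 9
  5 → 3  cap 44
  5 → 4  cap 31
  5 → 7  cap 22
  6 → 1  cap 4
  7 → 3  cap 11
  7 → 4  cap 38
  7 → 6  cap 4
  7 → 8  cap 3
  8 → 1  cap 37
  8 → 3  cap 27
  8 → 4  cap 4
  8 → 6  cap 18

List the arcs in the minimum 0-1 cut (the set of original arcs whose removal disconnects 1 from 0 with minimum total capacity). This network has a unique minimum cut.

augment #1: 0→6→1 push 4
augment #2: 0→5→3→1 push 4
augment #3: 0→7→8→1 push 3
max flow = 11; residual-reachable set from 0 gives S-side
cut edges (S→T): {(3,1), (6,1), (7,8)} total cap 11

Min-cut arcs: {(3,1), (6,1), (7,8)} (total capacity 11)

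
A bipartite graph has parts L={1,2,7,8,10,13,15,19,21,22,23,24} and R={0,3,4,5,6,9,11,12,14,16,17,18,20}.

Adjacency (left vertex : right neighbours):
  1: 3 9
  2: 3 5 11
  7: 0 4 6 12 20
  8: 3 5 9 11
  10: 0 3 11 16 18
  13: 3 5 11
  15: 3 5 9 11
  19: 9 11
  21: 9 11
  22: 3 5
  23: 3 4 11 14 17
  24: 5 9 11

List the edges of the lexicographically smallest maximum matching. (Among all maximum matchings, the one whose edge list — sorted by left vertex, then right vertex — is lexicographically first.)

|M| = 7 (so the lex-smallest maximum matching has 7 edges)
process left vertices in ascending order; for each, take the smallest-labelled available neighbour that still permits 7 edges overall, or leave it unmatched if none does
lex-smallest matching: {1-3, 2-5, 7-0, 8-9, 10-16, 13-11, 23-4}

Lex-smallest maximum matching: {(1,3), (2,5), (7,0), (8,9), (10,16), (13,11), (23,4)}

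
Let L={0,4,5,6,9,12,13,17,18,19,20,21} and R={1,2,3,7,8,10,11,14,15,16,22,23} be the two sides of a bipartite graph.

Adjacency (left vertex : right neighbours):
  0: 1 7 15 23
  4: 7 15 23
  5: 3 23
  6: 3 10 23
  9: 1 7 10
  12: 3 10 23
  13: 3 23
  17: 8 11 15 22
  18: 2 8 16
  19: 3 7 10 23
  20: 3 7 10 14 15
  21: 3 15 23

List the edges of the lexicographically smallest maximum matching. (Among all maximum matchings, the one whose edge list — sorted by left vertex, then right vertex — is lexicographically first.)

|M| = 9 (so the lex-smallest maximum matching has 9 edges)
process left vertices in ascending order; for each, take the smallest-labelled available neighbour that still permits 9 edges overall, or leave it unmatched if none does
lex-smallest matching: {0-1, 4-7, 5-3, 6-10, 12-23, 17-8, 18-2, 20-14, 21-15}

Lex-smallest maximum matching: {(0,1), (4,7), (5,3), (6,10), (12,23), (17,8), (18,2), (20,14), (21,15)}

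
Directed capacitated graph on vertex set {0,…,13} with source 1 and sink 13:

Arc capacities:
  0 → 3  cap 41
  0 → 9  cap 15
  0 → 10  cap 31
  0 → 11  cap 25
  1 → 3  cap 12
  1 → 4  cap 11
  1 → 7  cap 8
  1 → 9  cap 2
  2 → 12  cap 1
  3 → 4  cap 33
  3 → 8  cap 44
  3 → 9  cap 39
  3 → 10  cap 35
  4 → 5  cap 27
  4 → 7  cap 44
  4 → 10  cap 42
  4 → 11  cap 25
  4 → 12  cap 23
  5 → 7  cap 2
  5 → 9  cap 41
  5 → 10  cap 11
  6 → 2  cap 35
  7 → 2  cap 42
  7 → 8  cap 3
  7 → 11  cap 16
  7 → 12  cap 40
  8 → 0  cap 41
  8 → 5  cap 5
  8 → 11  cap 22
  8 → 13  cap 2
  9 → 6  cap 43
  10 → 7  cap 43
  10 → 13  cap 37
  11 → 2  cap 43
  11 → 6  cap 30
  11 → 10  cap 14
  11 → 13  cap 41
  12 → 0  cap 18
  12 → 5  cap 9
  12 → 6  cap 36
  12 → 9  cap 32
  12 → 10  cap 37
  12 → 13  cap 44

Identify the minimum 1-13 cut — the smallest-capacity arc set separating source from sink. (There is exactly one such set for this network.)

augment #1: 1→3→8→13 push 2
augment #2: 1→3→10→13 push 10
augment #3: 1→4→10→13 push 11
augment #4: 1→7→11→13 push 8
augment #5: 1→9→6→2→12→13 push 1
max flow = 32; residual-reachable set from 1 gives S-side
cut edges (S→T): {(1,3), (1,4), (1,7), (2,12)} total cap 32

Min-cut arcs: {(1,3), (1,4), (1,7), (2,12)} (total capacity 32)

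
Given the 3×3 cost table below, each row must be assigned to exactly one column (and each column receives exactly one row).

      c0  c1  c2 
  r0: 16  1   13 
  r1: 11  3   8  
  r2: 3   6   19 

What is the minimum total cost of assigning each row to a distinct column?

Minimum assignment cost: 12

optimal assignment: row0→col1 (cost 1), row1→col2 (cost 8), row2→col0 (cost 3)
total = 1 + 8 + 3 = 12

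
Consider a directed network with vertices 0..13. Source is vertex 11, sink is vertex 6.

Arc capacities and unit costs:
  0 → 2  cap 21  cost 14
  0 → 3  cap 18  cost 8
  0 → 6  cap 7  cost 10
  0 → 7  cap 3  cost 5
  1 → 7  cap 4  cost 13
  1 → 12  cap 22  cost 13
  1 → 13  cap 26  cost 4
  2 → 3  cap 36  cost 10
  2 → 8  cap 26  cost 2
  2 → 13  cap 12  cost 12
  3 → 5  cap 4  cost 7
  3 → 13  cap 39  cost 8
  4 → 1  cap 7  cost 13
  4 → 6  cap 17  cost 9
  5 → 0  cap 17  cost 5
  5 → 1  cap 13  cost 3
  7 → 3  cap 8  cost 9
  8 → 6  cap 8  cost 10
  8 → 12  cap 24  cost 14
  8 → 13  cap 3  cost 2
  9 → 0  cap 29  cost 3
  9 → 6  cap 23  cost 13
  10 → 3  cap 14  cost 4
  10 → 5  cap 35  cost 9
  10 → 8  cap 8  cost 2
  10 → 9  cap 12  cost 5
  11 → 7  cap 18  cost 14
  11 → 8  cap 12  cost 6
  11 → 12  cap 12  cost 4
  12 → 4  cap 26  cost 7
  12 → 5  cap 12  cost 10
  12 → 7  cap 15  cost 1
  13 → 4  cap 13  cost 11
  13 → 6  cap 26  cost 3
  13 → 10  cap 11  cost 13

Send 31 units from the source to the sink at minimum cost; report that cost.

Minimum cost for 31 units: 673

shortest-cost path #1: 11→8→13→6 push 3 @ unit cost 11 (adds 33)
shortest-cost path #2: 11→8→6 push 8 @ unit cost 16 (adds 128)
shortest-cost path #3: 11→12→4→6 push 12 @ unit cost 20 (adds 240)
shortest-cost path #4: 11→7→3→13→6 push 8 @ unit cost 34 (adds 272)
total cost = 673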